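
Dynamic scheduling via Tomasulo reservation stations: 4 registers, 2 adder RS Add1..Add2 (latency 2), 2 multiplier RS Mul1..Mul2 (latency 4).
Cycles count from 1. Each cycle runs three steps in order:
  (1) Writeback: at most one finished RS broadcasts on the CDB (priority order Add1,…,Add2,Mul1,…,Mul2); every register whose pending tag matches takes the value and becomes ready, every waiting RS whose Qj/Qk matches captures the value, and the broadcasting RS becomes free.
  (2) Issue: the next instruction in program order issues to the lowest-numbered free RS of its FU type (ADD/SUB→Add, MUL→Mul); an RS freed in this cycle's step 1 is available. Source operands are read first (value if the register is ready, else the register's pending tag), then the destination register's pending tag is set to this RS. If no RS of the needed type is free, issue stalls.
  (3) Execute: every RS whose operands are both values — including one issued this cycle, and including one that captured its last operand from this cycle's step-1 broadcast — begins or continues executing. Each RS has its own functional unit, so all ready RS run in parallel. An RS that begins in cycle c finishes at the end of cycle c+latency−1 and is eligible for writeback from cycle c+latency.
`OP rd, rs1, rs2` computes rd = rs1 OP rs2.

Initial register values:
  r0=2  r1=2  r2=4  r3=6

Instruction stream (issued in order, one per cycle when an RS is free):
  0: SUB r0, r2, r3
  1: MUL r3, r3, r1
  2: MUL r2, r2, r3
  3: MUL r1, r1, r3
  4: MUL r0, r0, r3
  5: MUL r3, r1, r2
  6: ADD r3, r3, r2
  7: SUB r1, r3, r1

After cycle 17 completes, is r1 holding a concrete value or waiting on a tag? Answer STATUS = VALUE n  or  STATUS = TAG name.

cycle 1: issue SUB r0<-Add1 // r0:Add1,r1:2,r2:4,r3:6
cycle 2: issue MUL r3<-Mul1 // r0:Add1,r1:2,r2:4,r3:Mul1
cycle 3: CDB Add1=-2; issue MUL r2<-Mul2 // r0:-2,r1:2,r2:Mul2,r3:Mul1
cycle 4: stall // r0:-2,r1:2,r2:Mul2,r3:Mul1
cycle 5: stall // r0:-2,r1:2,r2:Mul2,r3:Mul1
cycle 6: CDB Mul1=12; issue MUL r1<-Mul1 // r0:-2,r1:Mul1,r2:Mul2,r3:12
cycle 7: stall // r0:-2,r1:Mul1,r2:Mul2,r3:12
cycle 8: stall // r0:-2,r1:Mul1,r2:Mul2,r3:12
cycle 9: stall // r0:-2,r1:Mul1,r2:Mul2,r3:12
cycle 10: CDB Mul1=24; issue MUL r0<-Mul1 // r0:Mul1,r1:24,r2:Mul2,r3:12
cycle 11: CDB Mul2=48; issue MUL r3<-Mul2 // r0:Mul1,r1:24,r2:48,r3:Mul2
cycle 12: issue ADD r3<-Add1 // r0:Mul1,r1:24,r2:48,r3:Add1
cycle 13: issue SUB r1<-Add2 // r0:Mul1,r1:Add2,r2:48,r3:Add1
cycle 14: CDB Mul1=-24 // r0:-24,r1:Add2,r2:48,r3:Add1
cycle 15: CDB Mul2=1152 // r0:-24,r1:Add2,r2:48,r3:Add1
cycle 16: - // r0:-24,r1:Add2,r2:48,r3:Add1
cycle 17: CDB Add1=1200 // r0:-24,r1:Add2,r2:48,r3:1200

STATUS = TAG Add2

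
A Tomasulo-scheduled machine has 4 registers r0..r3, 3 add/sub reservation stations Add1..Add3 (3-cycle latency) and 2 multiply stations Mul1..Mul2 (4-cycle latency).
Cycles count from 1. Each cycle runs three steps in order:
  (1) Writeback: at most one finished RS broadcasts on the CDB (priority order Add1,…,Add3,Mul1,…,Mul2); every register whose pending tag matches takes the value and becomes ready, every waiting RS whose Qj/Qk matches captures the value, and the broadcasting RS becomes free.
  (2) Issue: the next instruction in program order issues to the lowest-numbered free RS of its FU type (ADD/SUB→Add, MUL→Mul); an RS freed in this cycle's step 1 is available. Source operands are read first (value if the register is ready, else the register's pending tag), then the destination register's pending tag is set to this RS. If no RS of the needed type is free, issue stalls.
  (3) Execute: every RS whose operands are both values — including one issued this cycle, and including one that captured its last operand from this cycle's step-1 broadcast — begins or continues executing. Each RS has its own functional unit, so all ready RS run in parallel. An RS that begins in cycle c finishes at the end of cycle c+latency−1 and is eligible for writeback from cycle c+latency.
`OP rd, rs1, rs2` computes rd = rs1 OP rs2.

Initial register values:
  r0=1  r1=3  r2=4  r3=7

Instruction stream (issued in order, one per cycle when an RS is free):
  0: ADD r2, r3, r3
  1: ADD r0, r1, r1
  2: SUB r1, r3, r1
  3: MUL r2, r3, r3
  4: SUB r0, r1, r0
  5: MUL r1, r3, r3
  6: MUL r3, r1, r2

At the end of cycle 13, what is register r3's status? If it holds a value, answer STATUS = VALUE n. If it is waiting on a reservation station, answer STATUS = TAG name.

STATUS = TAG Mul1

cycle 1: issue ADD r2<-Add1 // r0:1,r1:3,r2:Add1,r3:7
cycle 2: issue ADD r0<-Add2 // r0:Add2,r1:3,r2:Add1,r3:7
cycle 3: issue SUB r1<-Add3 // r0:Add2,r1:Add3,r2:Add1,r3:7
cycle 4: CDB Add1=14; issue MUL r2<-Mul1 // r0:Add2,r1:Add3,r2:Mul1,r3:7
cycle 5: CDB Add2=6; issue SUB r0<-Add1 // r0:Add1,r1:Add3,r2:Mul1,r3:7
cycle 6: CDB Add3=4; issue MUL r1<-Mul2 // r0:Add1,r1:Mul2,r2:Mul1,r3:7
cycle 7: stall // r0:Add1,r1:Mul2,r2:Mul1,r3:7
cycle 8: CDB Mul1=49; issue MUL r3<-Mul1 // r0:Add1,r1:Mul2,r2:49,r3:Mul1
cycle 9: CDB Add1=-2 // r0:-2,r1:Mul2,r2:49,r3:Mul1
cycle 10: CDB Mul2=49 // r0:-2,r1:49,r2:49,r3:Mul1
cycle 11: - // r0:-2,r1:49,r2:49,r3:Mul1
cycle 12: - // r0:-2,r1:49,r2:49,r3:Mul1
cycle 13: - // r0:-2,r1:49,r2:49,r3:Mul1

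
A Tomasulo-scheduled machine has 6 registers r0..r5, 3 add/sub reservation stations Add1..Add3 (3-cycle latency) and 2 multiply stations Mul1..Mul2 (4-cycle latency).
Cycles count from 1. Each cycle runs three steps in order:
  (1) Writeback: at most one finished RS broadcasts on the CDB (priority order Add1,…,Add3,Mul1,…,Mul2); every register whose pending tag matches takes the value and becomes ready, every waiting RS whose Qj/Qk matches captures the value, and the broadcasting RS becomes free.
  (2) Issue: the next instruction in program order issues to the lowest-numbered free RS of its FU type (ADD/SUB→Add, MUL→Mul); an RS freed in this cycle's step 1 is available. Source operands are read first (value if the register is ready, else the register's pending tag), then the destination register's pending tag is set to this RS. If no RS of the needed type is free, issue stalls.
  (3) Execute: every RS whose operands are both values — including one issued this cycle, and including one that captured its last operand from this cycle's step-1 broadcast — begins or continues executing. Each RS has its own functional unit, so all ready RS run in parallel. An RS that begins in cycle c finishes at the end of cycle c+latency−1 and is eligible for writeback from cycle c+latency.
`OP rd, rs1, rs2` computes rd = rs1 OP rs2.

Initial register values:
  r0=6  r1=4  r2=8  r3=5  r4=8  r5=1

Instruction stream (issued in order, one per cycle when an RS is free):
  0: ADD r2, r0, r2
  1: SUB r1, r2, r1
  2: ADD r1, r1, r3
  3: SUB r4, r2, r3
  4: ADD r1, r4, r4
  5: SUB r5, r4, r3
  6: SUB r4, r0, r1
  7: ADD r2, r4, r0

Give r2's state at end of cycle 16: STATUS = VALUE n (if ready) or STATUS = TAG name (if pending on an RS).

STATUS = VALUE -6

  c1: issue ADD r2<-Add1  regs: r0:6,r1:4,r2:Add1,r3:5,r4:8,r5:1
  c2: issue SUB r1<-Add2  regs: r0:6,r1:Add2,r2:Add1,r3:5,r4:8,r5:1
  c3: issue ADD r1<-Add3  regs: r0:6,r1:Add3,r2:Add1,r3:5,r4:8,r5:1
  c4: CDB Add1=14; issue SUB r4<-Add1  regs: r0:6,r1:Add3,r2:14,r3:5,r4:Add1,r5:1
  c5: stall  regs: r0:6,r1:Add3,r2:14,r3:5,r4:Add1,r5:1
  c6: stall  regs: r0:6,r1:Add3,r2:14,r3:5,r4:Add1,r5:1
  c7: CDB Add1=9; issue ADD r1<-Add1  regs: r0:6,r1:Add1,r2:14,r3:5,r4:9,r5:1
  c8: CDB Add2=10; issue SUB r5<-Add2  regs: r0:6,r1:Add1,r2:14,r3:5,r4:9,r5:Add2
  c9: stall  regs: r0:6,r1:Add1,r2:14,r3:5,r4:9,r5:Add2
  c10: CDB Add1=18; issue SUB r4<-Add1  regs: r0:6,r1:18,r2:14,r3:5,r4:Add1,r5:Add2
  c11: CDB Add2=4; issue ADD r2<-Add2  regs: r0:6,r1:18,r2:Add2,r3:5,r4:Add1,r5:4
  c12: CDB Add3=15  regs: r0:6,r1:18,r2:Add2,r3:5,r4:Add1,r5:4
  c13: CDB Add1=-12  regs: r0:6,r1:18,r2:Add2,r3:5,r4:-12,r5:4
  c14: -  regs: r0:6,r1:18,r2:Add2,r3:5,r4:-12,r5:4
  c15: -  regs: r0:6,r1:18,r2:Add2,r3:5,r4:-12,r5:4
  c16: CDB Add2=-6  regs: r0:6,r1:18,r2:-6,r3:5,r4:-12,r5:4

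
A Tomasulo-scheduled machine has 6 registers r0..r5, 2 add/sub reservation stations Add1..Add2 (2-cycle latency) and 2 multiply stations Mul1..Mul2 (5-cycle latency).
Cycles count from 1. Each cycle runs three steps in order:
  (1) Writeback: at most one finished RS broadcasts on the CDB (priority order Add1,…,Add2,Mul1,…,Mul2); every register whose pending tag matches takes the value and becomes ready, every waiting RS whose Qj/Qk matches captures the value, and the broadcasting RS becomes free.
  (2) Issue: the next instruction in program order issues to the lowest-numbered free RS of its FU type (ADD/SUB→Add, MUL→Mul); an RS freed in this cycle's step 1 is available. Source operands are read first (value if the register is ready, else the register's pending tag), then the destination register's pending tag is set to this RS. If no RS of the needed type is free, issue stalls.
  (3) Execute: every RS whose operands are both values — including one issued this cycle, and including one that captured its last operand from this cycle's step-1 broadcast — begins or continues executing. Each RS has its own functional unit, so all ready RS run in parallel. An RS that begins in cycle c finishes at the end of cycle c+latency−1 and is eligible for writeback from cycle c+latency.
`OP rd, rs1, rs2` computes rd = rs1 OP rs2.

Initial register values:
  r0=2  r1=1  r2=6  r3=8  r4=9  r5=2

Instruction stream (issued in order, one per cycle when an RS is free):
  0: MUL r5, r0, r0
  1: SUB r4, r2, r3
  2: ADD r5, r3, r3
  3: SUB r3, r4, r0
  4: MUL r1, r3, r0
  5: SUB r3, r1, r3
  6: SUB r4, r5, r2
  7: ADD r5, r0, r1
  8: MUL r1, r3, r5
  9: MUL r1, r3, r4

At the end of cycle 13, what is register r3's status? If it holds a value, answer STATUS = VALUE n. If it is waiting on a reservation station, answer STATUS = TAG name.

STATUS = VALUE -4

cycle 1: issue MUL r5<-Mul1 // r0:2,r1:1,r2:6,r3:8,r4:9,r5:Mul1
cycle 2: issue SUB r4<-Add1 // r0:2,r1:1,r2:6,r3:8,r4:Add1,r5:Mul1
cycle 3: issue ADD r5<-Add2 // r0:2,r1:1,r2:6,r3:8,r4:Add1,r5:Add2
cycle 4: CDB Add1=-2; issue SUB r3<-Add1 // r0:2,r1:1,r2:6,r3:Add1,r4:-2,r5:Add2
cycle 5: CDB Add2=16; issue MUL r1<-Mul2 // r0:2,r1:Mul2,r2:6,r3:Add1,r4:-2,r5:16
cycle 6: CDB Add1=-4; issue SUB r3<-Add1 // r0:2,r1:Mul2,r2:6,r3:Add1,r4:-2,r5:16
cycle 7: CDB Mul1=4; issue SUB r4<-Add2 // r0:2,r1:Mul2,r2:6,r3:Add1,r4:Add2,r5:16
cycle 8: stall // r0:2,r1:Mul2,r2:6,r3:Add1,r4:Add2,r5:16
cycle 9: CDB Add2=10; issue ADD r5<-Add2 // r0:2,r1:Mul2,r2:6,r3:Add1,r4:10,r5:Add2
cycle 10: issue MUL r1<-Mul1 // r0:2,r1:Mul1,r2:6,r3:Add1,r4:10,r5:Add2
cycle 11: CDB Mul2=-8; issue MUL r1<-Mul2 // r0:2,r1:Mul2,r2:6,r3:Add1,r4:10,r5:Add2
cycle 12: - // r0:2,r1:Mul2,r2:6,r3:Add1,r4:10,r5:Add2
cycle 13: CDB Add1=-4 // r0:2,r1:Mul2,r2:6,r3:-4,r4:10,r5:Add2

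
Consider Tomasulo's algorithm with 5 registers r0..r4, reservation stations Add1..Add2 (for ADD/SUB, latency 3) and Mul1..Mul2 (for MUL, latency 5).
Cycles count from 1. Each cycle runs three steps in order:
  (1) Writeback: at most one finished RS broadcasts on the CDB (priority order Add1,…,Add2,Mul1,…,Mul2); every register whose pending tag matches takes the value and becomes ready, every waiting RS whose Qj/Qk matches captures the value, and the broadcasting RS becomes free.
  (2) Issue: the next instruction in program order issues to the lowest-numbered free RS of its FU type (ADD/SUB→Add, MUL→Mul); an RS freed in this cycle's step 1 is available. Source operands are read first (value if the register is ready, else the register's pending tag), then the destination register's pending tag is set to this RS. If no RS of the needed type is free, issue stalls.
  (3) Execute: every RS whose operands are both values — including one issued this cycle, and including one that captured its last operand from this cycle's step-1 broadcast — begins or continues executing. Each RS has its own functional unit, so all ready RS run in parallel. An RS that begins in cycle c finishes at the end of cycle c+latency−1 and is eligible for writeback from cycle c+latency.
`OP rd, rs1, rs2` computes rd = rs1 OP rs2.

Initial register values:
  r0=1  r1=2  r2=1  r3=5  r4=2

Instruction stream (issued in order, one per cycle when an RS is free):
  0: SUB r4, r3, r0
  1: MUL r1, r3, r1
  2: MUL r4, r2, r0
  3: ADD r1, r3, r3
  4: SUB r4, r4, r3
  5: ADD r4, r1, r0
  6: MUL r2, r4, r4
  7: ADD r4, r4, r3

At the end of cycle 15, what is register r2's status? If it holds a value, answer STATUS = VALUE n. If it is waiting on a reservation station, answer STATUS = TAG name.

c1: issue SUB r4<-Add1 | r0:1,r1:2,r2:1,r3:5,r4:Add1
c2: issue MUL r1<-Mul1 | r0:1,r1:Mul1,r2:1,r3:5,r4:Add1
c3: issue MUL r4<-Mul2 | r0:1,r1:Mul1,r2:1,r3:5,r4:Mul2
c4: CDB Add1=4; issue ADD r1<-Add1 | r0:1,r1:Add1,r2:1,r3:5,r4:Mul2
c5: issue SUB r4<-Add2 | r0:1,r1:Add1,r2:1,r3:5,r4:Add2
c6: stall | r0:1,r1:Add1,r2:1,r3:5,r4:Add2
c7: CDB Add1=10; issue ADD r4<-Add1 | r0:1,r1:10,r2:1,r3:5,r4:Add1
c8: CDB Mul1=10; issue MUL r2<-Mul1 | r0:1,r1:10,r2:Mul1,r3:5,r4:Add1
c9: CDB Mul2=1; stall | r0:1,r1:10,r2:Mul1,r3:5,r4:Add1
c10: CDB Add1=11; issue ADD r4<-Add1 | r0:1,r1:10,r2:Mul1,r3:5,r4:Add1
c11: - | r0:1,r1:10,r2:Mul1,r3:5,r4:Add1
c12: CDB Add2=-4 | r0:1,r1:10,r2:Mul1,r3:5,r4:Add1
c13: CDB Add1=16 | r0:1,r1:10,r2:Mul1,r3:5,r4:16
c14: - | r0:1,r1:10,r2:Mul1,r3:5,r4:16
c15: CDB Mul1=121 | r0:1,r1:10,r2:121,r3:5,r4:16

STATUS = VALUE 121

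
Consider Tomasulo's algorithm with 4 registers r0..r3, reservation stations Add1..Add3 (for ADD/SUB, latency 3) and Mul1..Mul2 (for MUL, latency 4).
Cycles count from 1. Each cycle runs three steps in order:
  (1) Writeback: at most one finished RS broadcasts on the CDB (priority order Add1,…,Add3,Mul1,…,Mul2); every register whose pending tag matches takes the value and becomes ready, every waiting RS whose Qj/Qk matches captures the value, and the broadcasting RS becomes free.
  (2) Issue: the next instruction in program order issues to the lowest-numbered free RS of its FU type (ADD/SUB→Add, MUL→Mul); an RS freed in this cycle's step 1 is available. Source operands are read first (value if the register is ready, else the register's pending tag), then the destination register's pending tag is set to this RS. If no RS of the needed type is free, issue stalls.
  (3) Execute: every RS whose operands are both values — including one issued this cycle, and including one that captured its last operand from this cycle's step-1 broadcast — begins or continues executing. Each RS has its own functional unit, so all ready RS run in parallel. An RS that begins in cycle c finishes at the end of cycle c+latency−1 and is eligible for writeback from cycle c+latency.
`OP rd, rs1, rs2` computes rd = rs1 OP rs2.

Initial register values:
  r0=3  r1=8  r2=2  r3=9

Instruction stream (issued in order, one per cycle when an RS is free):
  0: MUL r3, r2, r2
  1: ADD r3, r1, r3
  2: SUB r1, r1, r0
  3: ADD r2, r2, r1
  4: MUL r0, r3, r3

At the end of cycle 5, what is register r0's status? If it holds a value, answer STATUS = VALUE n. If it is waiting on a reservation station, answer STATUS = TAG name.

STATUS = TAG Mul1

c1: issue MUL r3<-Mul1 | r0:3,r1:8,r2:2,r3:Mul1
c2: issue ADD r3<-Add1 | r0:3,r1:8,r2:2,r3:Add1
c3: issue SUB r1<-Add2 | r0:3,r1:Add2,r2:2,r3:Add1
c4: issue ADD r2<-Add3 | r0:3,r1:Add2,r2:Add3,r3:Add1
c5: CDB Mul1=4; issue MUL r0<-Mul1 | r0:Mul1,r1:Add2,r2:Add3,r3:Add1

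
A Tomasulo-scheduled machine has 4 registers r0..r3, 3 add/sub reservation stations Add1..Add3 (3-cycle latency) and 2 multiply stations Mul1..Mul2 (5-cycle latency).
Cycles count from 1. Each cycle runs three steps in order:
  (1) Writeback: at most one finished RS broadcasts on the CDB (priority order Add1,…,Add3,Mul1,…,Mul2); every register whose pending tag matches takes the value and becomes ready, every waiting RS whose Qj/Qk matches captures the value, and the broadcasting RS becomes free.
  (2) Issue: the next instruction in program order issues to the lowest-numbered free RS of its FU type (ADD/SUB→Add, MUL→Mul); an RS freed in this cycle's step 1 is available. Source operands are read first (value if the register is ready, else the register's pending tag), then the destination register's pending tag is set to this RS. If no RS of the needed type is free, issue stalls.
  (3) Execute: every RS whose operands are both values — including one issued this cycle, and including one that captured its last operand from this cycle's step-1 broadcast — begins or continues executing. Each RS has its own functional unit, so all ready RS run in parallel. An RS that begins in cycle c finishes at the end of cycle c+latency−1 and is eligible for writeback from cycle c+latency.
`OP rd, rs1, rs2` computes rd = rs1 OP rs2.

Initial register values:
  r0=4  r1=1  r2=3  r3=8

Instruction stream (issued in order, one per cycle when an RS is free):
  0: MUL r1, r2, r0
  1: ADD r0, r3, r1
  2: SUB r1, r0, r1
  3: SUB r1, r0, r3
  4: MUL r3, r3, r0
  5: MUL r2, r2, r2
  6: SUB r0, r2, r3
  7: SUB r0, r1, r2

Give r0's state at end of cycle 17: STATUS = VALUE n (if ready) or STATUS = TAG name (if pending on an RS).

  c1: issue MUL r1<-Mul1  regs: r0:4,r1:Mul1,r2:3,r3:8
  c2: issue ADD r0<-Add1  regs: r0:Add1,r1:Mul1,r2:3,r3:8
  c3: issue SUB r1<-Add2  regs: r0:Add1,r1:Add2,r2:3,r3:8
  c4: issue SUB r1<-Add3  regs: r0:Add1,r1:Add3,r2:3,r3:8
  c5: issue MUL r3<-Mul2  regs: r0:Add1,r1:Add3,r2:3,r3:Mul2
  c6: CDB Mul1=12; issue MUL r2<-Mul1  regs: r0:Add1,r1:Add3,r2:Mul1,r3:Mul2
  c7: stall  regs: r0:Add1,r1:Add3,r2:Mul1,r3:Mul2
  c8: stall  regs: r0:Add1,r1:Add3,r2:Mul1,r3:Mul2
  c9: CDB Add1=20; issue SUB r0<-Add1  regs: r0:Add1,r1:Add3,r2:Mul1,r3:Mul2
  c10: stall  regs: r0:Add1,r1:Add3,r2:Mul1,r3:Mul2
  c11: CDB Mul1=9; stall  regs: r0:Add1,r1:Add3,r2:9,r3:Mul2
  c12: CDB Add2=8; issue SUB r0<-Add2  regs: r0:Add2,r1:Add3,r2:9,r3:Mul2
  c13: CDB Add3=12  regs: r0:Add2,r1:12,r2:9,r3:Mul2
  c14: CDB Mul2=160  regs: r0:Add2,r1:12,r2:9,r3:160
  c15: -  regs: r0:Add2,r1:12,r2:9,r3:160
  c16: CDB Add2=3  regs: r0:3,r1:12,r2:9,r3:160
  c17: CDB Add1=-151  regs: r0:3,r1:12,r2:9,r3:160

STATUS = VALUE 3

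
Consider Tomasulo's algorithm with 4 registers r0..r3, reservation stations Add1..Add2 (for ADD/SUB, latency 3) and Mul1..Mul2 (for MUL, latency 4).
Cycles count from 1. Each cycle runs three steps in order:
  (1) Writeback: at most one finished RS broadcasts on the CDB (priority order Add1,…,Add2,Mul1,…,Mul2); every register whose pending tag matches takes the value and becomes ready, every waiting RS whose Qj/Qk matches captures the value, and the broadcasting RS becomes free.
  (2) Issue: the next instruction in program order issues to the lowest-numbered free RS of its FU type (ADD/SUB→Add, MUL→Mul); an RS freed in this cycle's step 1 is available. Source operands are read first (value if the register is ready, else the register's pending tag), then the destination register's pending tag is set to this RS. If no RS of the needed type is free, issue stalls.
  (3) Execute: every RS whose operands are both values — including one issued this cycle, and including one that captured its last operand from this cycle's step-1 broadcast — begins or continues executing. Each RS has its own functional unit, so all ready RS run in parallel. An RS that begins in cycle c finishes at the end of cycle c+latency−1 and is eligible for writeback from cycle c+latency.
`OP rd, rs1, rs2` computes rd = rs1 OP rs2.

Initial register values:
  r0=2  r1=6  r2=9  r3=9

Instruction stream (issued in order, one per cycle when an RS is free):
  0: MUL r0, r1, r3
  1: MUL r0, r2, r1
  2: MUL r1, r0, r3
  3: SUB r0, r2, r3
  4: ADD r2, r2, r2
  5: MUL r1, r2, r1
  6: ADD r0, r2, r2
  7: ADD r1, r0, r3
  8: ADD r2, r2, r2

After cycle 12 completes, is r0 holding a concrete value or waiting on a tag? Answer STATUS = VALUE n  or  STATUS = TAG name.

c1: issue MUL r0<-Mul1 | r0:Mul1,r1:6,r2:9,r3:9
c2: issue MUL r0<-Mul2 | r0:Mul2,r1:6,r2:9,r3:9
c3: stall | r0:Mul2,r1:6,r2:9,r3:9
c4: stall | r0:Mul2,r1:6,r2:9,r3:9
c5: CDB Mul1=54; issue MUL r1<-Mul1 | r0:Mul2,r1:Mul1,r2:9,r3:9
c6: CDB Mul2=54; issue SUB r0<-Add1 | r0:Add1,r1:Mul1,r2:9,r3:9
c7: issue ADD r2<-Add2 | r0:Add1,r1:Mul1,r2:Add2,r3:9
c8: issue MUL r1<-Mul2 | r0:Add1,r1:Mul2,r2:Add2,r3:9
c9: CDB Add1=0; issue ADD r0<-Add1 | r0:Add1,r1:Mul2,r2:Add2,r3:9
c10: CDB Add2=18; issue ADD r1<-Add2 | r0:Add1,r1:Add2,r2:18,r3:9
c11: CDB Mul1=486; stall | r0:Add1,r1:Add2,r2:18,r3:9
c12: stall | r0:Add1,r1:Add2,r2:18,r3:9

STATUS = TAG Add1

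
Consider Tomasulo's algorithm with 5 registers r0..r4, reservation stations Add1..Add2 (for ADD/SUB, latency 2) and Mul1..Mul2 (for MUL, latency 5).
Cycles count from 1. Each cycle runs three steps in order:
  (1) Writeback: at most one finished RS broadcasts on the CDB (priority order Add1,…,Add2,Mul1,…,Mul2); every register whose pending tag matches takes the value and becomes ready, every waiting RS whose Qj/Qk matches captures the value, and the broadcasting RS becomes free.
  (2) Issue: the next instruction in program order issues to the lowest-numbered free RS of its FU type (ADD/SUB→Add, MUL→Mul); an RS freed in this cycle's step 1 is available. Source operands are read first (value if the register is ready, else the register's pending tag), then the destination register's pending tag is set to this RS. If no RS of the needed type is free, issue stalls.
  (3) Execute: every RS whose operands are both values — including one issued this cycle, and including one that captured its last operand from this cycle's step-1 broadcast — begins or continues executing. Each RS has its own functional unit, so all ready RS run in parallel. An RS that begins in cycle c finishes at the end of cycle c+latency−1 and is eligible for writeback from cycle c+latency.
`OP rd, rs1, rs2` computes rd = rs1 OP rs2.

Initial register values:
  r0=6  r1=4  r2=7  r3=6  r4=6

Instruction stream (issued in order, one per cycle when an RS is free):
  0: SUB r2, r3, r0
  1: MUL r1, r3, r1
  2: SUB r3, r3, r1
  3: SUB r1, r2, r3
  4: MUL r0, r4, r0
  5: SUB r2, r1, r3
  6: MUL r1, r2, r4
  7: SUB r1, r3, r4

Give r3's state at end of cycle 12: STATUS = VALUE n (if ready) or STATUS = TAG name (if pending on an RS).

cycle 1: issue SUB r2<-Add1 // r0:6,r1:4,r2:Add1,r3:6,r4:6
cycle 2: issue MUL r1<-Mul1 // r0:6,r1:Mul1,r2:Add1,r3:6,r4:6
cycle 3: CDB Add1=0; issue SUB r3<-Add1 // r0:6,r1:Mul1,r2:0,r3:Add1,r4:6
cycle 4: issue SUB r1<-Add2 // r0:6,r1:Add2,r2:0,r3:Add1,r4:6
cycle 5: issue MUL r0<-Mul2 // r0:Mul2,r1:Add2,r2:0,r3:Add1,r4:6
cycle 6: stall // r0:Mul2,r1:Add2,r2:0,r3:Add1,r4:6
cycle 7: CDB Mul1=24; stall // r0:Mul2,r1:Add2,r2:0,r3:Add1,r4:6
cycle 8: stall // r0:Mul2,r1:Add2,r2:0,r3:Add1,r4:6
cycle 9: CDB Add1=-18; issue SUB r2<-Add1 // r0:Mul2,r1:Add2,r2:Add1,r3:-18,r4:6
cycle 10: CDB Mul2=36; issue MUL r1<-Mul1 // r0:36,r1:Mul1,r2:Add1,r3:-18,r4:6
cycle 11: CDB Add2=18; issue SUB r1<-Add2 // r0:36,r1:Add2,r2:Add1,r3:-18,r4:6
cycle 12: - // r0:36,r1:Add2,r2:Add1,r3:-18,r4:6

STATUS = VALUE -18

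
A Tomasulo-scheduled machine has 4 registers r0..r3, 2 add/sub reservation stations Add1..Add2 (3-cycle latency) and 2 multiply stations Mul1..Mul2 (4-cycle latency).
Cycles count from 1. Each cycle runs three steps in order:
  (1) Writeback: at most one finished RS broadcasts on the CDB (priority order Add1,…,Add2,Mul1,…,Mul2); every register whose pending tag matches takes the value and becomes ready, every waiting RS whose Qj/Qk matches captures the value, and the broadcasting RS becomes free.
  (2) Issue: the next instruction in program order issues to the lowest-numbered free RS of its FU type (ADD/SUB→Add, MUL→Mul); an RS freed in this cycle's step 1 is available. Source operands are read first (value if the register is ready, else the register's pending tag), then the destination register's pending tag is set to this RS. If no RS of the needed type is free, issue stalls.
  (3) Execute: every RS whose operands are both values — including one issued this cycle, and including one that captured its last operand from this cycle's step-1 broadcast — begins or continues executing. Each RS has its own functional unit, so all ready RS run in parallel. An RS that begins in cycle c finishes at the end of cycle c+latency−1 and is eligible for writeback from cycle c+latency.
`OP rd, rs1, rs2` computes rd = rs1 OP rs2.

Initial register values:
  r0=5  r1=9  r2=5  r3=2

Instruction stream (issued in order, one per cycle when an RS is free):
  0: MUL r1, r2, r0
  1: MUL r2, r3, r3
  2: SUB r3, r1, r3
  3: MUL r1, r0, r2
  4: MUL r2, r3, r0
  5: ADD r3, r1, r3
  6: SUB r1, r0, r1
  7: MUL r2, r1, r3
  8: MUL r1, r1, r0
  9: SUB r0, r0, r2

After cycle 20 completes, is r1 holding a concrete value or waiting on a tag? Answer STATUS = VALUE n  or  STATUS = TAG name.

STATUS = VALUE -75

  c1: issue MUL r1<-Mul1  regs: r0:5,r1:Mul1,r2:5,r3:2
  c2: issue MUL r2<-Mul2  regs: r0:5,r1:Mul1,r2:Mul2,r3:2
  c3: issue SUB r3<-Add1  regs: r0:5,r1:Mul1,r2:Mul2,r3:Add1
  c4: stall  regs: r0:5,r1:Mul1,r2:Mul2,r3:Add1
  c5: CDB Mul1=25; issue MUL r1<-Mul1  regs: r0:5,r1:Mul1,r2:Mul2,r3:Add1
  c6: CDB Mul2=4; issue MUL r2<-Mul2  regs: r0:5,r1:Mul1,r2:Mul2,r3:Add1
  c7: issue ADD r3<-Add2  regs: r0:5,r1:Mul1,r2:Mul2,r3:Add2
  c8: CDB Add1=23; issue SUB r1<-Add1  regs: r0:5,r1:Add1,r2:Mul2,r3:Add2
  c9: stall  regs: r0:5,r1:Add1,r2:Mul2,r3:Add2
  c10: CDB Mul1=20; issue MUL r2<-Mul1  regs: r0:5,r1:Add1,r2:Mul1,r3:Add2
  c11: stall  regs: r0:5,r1:Add1,r2:Mul1,r3:Add2
  c12: CDB Mul2=115; issue MUL r1<-Mul2  regs: r0:5,r1:Mul2,r2:Mul1,r3:Add2
  c13: CDB Add1=-15; issue SUB r0<-Add1  regs: r0:Add1,r1:Mul2,r2:Mul1,r3:Add2
  c14: CDB Add2=43  regs: r0:Add1,r1:Mul2,r2:Mul1,r3:43
  c15: -  regs: r0:Add1,r1:Mul2,r2:Mul1,r3:43
  c16: -  regs: r0:Add1,r1:Mul2,r2:Mul1,r3:43
  c17: CDB Mul2=-75  regs: r0:Add1,r1:-75,r2:Mul1,r3:43
  c18: CDB Mul1=-645  regs: r0:Add1,r1:-75,r2:-645,r3:43
  c19: -  regs: r0:Add1,r1:-75,r2:-645,r3:43
  c20: -  regs: r0:Add1,r1:-75,r2:-645,r3:43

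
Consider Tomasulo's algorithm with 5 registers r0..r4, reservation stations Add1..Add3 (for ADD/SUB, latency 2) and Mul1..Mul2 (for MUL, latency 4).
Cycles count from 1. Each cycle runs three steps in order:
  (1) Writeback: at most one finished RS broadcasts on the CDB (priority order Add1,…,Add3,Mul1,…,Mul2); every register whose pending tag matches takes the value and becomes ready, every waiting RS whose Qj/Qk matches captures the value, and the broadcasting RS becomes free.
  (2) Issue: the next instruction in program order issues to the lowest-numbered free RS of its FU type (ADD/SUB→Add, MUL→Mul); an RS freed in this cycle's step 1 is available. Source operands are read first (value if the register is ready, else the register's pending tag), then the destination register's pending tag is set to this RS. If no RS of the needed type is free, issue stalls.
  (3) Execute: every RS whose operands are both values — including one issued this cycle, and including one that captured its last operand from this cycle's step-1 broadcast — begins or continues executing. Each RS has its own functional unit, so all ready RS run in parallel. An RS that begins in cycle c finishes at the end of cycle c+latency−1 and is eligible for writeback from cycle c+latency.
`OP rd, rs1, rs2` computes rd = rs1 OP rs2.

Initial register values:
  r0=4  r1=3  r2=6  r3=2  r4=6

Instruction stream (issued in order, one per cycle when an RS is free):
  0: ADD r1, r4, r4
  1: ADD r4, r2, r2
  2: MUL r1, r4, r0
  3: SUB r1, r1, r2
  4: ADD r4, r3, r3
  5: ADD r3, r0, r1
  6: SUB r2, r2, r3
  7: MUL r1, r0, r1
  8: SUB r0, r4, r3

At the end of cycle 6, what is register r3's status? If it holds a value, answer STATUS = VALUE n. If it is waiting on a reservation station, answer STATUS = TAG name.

STATUS = TAG Add3

  c1: issue ADD r1<-Add1  regs: r0:4,r1:Add1,r2:6,r3:2,r4:6
  c2: issue ADD r4<-Add2  regs: r0:4,r1:Add1,r2:6,r3:2,r4:Add2
  c3: CDB Add1=12; issue MUL r1<-Mul1  regs: r0:4,r1:Mul1,r2:6,r3:2,r4:Add2
  c4: CDB Add2=12; issue SUB r1<-Add1  regs: r0:4,r1:Add1,r2:6,r3:2,r4:12
  c5: issue ADD r4<-Add2  regs: r0:4,r1:Add1,r2:6,r3:2,r4:Add2
  c6: issue ADD r3<-Add3  regs: r0:4,r1:Add1,r2:6,r3:Add3,r4:Add2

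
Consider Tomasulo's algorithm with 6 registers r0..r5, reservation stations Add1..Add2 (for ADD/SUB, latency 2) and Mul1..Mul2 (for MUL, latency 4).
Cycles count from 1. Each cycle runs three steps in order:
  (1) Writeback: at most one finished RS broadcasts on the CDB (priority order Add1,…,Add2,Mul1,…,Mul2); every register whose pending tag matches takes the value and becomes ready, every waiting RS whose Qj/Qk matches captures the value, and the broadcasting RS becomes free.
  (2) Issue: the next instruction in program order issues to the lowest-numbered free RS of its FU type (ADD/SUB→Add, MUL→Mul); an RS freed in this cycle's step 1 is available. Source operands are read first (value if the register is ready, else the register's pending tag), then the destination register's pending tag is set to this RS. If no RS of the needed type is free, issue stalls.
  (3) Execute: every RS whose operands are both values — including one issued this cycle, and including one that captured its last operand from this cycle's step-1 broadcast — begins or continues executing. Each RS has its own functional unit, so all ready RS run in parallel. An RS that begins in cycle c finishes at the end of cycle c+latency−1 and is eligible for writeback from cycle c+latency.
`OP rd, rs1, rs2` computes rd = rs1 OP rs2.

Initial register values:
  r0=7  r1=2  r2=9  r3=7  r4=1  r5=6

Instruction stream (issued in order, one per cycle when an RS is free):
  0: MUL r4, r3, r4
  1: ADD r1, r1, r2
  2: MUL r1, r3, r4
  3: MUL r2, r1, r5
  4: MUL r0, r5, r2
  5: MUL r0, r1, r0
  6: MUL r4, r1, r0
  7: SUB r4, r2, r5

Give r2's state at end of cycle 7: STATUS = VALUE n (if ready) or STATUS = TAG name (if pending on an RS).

STATUS = TAG Mul1

  c1: issue MUL r4<-Mul1  regs: r0:7,r1:2,r2:9,r3:7,r4:Mul1,r5:6
  c2: issue ADD r1<-Add1  regs: r0:7,r1:Add1,r2:9,r3:7,r4:Mul1,r5:6
  c3: issue MUL r1<-Mul2  regs: r0:7,r1:Mul2,r2:9,r3:7,r4:Mul1,r5:6
  c4: CDB Add1=11; stall  regs: r0:7,r1:Mul2,r2:9,r3:7,r4:Mul1,r5:6
  c5: CDB Mul1=7; issue MUL r2<-Mul1  regs: r0:7,r1:Mul2,r2:Mul1,r3:7,r4:7,r5:6
  c6: stall  regs: r0:7,r1:Mul2,r2:Mul1,r3:7,r4:7,r5:6
  c7: stall  regs: r0:7,r1:Mul2,r2:Mul1,r3:7,r4:7,r5:6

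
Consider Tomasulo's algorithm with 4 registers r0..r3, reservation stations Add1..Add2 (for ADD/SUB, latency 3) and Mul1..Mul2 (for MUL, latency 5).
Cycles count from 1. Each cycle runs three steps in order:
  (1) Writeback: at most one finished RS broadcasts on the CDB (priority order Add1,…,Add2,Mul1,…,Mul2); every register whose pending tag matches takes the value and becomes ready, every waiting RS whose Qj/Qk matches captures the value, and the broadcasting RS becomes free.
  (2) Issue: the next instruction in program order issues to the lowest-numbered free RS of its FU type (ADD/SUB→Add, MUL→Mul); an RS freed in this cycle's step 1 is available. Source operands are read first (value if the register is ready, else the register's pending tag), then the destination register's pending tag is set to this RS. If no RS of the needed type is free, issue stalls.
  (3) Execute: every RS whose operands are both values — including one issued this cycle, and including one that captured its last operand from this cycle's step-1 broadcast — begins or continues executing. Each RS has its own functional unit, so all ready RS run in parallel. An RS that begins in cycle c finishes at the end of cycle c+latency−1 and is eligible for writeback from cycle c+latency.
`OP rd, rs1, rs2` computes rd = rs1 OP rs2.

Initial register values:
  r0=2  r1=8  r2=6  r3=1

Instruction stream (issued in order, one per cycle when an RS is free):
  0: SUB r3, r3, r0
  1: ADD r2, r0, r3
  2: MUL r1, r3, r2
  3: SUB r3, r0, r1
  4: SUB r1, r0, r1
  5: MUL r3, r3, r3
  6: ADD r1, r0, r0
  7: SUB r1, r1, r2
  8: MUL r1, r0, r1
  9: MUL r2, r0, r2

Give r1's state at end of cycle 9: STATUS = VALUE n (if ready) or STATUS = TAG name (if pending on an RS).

  c1: issue SUB r3<-Add1  regs: r0:2,r1:8,r2:6,r3:Add1
  c2: issue ADD r2<-Add2  regs: r0:2,r1:8,r2:Add2,r3:Add1
  c3: issue MUL r1<-Mul1  regs: r0:2,r1:Mul1,r2:Add2,r3:Add1
  c4: CDB Add1=-1; issue SUB r3<-Add1  regs: r0:2,r1:Mul1,r2:Add2,r3:Add1
  c5: stall  regs: r0:2,r1:Mul1,r2:Add2,r3:Add1
  c6: stall  regs: r0:2,r1:Mul1,r2:Add2,r3:Add1
  c7: CDB Add2=1; issue SUB r1<-Add2  regs: r0:2,r1:Add2,r2:1,r3:Add1
  c8: issue MUL r3<-Mul2  regs: r0:2,r1:Add2,r2:1,r3:Mul2
  c9: stall  regs: r0:2,r1:Add2,r2:1,r3:Mul2

STATUS = TAG Add2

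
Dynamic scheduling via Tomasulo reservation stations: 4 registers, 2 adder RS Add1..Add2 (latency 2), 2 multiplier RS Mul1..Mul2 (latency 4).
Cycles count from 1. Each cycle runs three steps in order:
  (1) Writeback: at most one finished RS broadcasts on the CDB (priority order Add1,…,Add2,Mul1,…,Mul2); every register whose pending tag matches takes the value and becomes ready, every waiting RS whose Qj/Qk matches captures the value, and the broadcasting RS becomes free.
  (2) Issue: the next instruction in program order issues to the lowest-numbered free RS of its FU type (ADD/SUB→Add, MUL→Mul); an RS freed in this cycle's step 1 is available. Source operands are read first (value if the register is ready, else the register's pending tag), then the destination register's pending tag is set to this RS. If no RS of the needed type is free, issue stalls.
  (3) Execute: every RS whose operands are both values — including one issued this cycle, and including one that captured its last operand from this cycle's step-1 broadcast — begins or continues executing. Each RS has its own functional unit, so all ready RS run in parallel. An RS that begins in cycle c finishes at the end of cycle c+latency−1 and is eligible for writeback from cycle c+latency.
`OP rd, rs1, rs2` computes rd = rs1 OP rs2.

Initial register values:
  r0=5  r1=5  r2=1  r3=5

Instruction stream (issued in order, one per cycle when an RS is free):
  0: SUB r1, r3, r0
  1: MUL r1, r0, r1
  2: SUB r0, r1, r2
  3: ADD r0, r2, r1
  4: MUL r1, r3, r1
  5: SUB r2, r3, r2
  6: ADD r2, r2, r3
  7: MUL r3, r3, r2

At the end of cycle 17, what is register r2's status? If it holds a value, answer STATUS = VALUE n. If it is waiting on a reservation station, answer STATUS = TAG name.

STATUS = VALUE 9

cycle 1: issue SUB r1<-Add1 // r0:5,r1:Add1,r2:1,r3:5
cycle 2: issue MUL r1<-Mul1 // r0:5,r1:Mul1,r2:1,r3:5
cycle 3: CDB Add1=0; issue SUB r0<-Add1 // r0:Add1,r1:Mul1,r2:1,r3:5
cycle 4: issue ADD r0<-Add2 // r0:Add2,r1:Mul1,r2:1,r3:5
cycle 5: issue MUL r1<-Mul2 // r0:Add2,r1:Mul2,r2:1,r3:5
cycle 6: stall // r0:Add2,r1:Mul2,r2:1,r3:5
cycle 7: CDB Mul1=0; stall // r0:Add2,r1:Mul2,r2:1,r3:5
cycle 8: stall // r0:Add2,r1:Mul2,r2:1,r3:5
cycle 9: CDB Add1=-1; issue SUB r2<-Add1 // r0:Add2,r1:Mul2,r2:Add1,r3:5
cycle 10: CDB Add2=1; issue ADD r2<-Add2 // r0:1,r1:Mul2,r2:Add2,r3:5
cycle 11: CDB Add1=4; issue MUL r3<-Mul1 // r0:1,r1:Mul2,r2:Add2,r3:Mul1
cycle 12: CDB Mul2=0 // r0:1,r1:0,r2:Add2,r3:Mul1
cycle 13: CDB Add2=9 // r0:1,r1:0,r2:9,r3:Mul1
cycle 14: - // r0:1,r1:0,r2:9,r3:Mul1
cycle 15: - // r0:1,r1:0,r2:9,r3:Mul1
cycle 16: - // r0:1,r1:0,r2:9,r3:Mul1
cycle 17: CDB Mul1=45 // r0:1,r1:0,r2:9,r3:45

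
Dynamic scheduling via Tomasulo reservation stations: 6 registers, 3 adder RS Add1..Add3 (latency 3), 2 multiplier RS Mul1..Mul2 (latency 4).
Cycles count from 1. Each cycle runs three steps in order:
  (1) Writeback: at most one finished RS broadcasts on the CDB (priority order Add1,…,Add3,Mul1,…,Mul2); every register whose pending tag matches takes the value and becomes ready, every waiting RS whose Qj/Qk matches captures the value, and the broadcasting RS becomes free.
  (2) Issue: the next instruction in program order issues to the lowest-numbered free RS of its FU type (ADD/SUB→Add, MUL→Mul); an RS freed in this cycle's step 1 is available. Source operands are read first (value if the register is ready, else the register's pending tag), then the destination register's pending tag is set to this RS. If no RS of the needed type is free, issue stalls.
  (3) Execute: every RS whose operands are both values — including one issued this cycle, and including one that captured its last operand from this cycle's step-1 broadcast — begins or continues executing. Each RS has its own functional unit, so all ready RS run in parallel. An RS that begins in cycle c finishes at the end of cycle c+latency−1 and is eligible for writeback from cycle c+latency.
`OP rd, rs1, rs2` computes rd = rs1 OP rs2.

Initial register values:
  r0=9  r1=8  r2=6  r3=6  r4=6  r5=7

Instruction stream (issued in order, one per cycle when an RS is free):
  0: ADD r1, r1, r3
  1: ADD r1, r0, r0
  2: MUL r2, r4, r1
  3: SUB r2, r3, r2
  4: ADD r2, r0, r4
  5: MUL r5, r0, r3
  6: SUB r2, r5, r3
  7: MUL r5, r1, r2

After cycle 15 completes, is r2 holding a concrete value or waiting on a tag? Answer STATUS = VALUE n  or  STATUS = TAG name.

STATUS = VALUE 48

cycle 1: issue ADD r1<-Add1 // r0:9,r1:Add1,r2:6,r3:6,r4:6,r5:7
cycle 2: issue ADD r1<-Add2 // r0:9,r1:Add2,r2:6,r3:6,r4:6,r5:7
cycle 3: issue MUL r2<-Mul1 // r0:9,r1:Add2,r2:Mul1,r3:6,r4:6,r5:7
cycle 4: CDB Add1=14; issue SUB r2<-Add1 // r0:9,r1:Add2,r2:Add1,r3:6,r4:6,r5:7
cycle 5: CDB Add2=18; issue ADD r2<-Add2 // r0:9,r1:18,r2:Add2,r3:6,r4:6,r5:7
cycle 6: issue MUL r5<-Mul2 // r0:9,r1:18,r2:Add2,r3:6,r4:6,r5:Mul2
cycle 7: issue SUB r2<-Add3 // r0:9,r1:18,r2:Add3,r3:6,r4:6,r5:Mul2
cycle 8: CDB Add2=15; stall // r0:9,r1:18,r2:Add3,r3:6,r4:6,r5:Mul2
cycle 9: CDB Mul1=108; issue MUL r5<-Mul1 // r0:9,r1:18,r2:Add3,r3:6,r4:6,r5:Mul1
cycle 10: CDB Mul2=54 // r0:9,r1:18,r2:Add3,r3:6,r4:6,r5:Mul1
cycle 11: - // r0:9,r1:18,r2:Add3,r3:6,r4:6,r5:Mul1
cycle 12: CDB Add1=-102 // r0:9,r1:18,r2:Add3,r3:6,r4:6,r5:Mul1
cycle 13: CDB Add3=48 // r0:9,r1:18,r2:48,r3:6,r4:6,r5:Mul1
cycle 14: - // r0:9,r1:18,r2:48,r3:6,r4:6,r5:Mul1
cycle 15: - // r0:9,r1:18,r2:48,r3:6,r4:6,r5:Mul1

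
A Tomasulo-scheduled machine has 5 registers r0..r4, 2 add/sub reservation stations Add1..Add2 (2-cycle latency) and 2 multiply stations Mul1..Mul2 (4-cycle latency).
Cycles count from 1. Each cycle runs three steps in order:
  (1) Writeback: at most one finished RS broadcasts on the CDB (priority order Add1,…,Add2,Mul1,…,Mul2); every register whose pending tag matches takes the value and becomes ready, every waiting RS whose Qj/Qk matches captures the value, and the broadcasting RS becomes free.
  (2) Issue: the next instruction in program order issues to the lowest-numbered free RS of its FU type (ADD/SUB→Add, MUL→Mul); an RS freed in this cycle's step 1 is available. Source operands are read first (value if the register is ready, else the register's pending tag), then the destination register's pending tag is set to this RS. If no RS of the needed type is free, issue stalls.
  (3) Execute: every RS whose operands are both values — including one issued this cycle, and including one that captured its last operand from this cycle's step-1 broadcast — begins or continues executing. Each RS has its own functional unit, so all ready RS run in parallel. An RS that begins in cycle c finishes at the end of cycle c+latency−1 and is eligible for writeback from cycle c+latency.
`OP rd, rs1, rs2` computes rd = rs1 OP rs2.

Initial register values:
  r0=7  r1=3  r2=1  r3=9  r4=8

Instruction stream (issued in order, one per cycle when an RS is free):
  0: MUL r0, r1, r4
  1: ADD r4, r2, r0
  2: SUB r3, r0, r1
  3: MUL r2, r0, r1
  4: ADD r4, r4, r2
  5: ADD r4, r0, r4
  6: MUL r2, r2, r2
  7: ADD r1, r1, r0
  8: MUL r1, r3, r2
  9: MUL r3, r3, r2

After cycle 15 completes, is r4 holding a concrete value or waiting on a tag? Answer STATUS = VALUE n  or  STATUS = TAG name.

cycle 1: issue MUL r0<-Mul1 // r0:Mul1,r1:3,r2:1,r3:9,r4:8
cycle 2: issue ADD r4<-Add1 // r0:Mul1,r1:3,r2:1,r3:9,r4:Add1
cycle 3: issue SUB r3<-Add2 // r0:Mul1,r1:3,r2:1,r3:Add2,r4:Add1
cycle 4: issue MUL r2<-Mul2 // r0:Mul1,r1:3,r2:Mul2,r3:Add2,r4:Add1
cycle 5: CDB Mul1=24; stall // r0:24,r1:3,r2:Mul2,r3:Add2,r4:Add1
cycle 6: stall // r0:24,r1:3,r2:Mul2,r3:Add2,r4:Add1
cycle 7: CDB Add1=25; issue ADD r4<-Add1 // r0:24,r1:3,r2:Mul2,r3:Add2,r4:Add1
cycle 8: CDB Add2=21; issue ADD r4<-Add2 // r0:24,r1:3,r2:Mul2,r3:21,r4:Add2
cycle 9: CDB Mul2=72; issue MUL r2<-Mul1 // r0:24,r1:3,r2:Mul1,r3:21,r4:Add2
cycle 10: stall // r0:24,r1:3,r2:Mul1,r3:21,r4:Add2
cycle 11: CDB Add1=97; issue ADD r1<-Add1 // r0:24,r1:Add1,r2:Mul1,r3:21,r4:Add2
cycle 12: issue MUL r1<-Mul2 // r0:24,r1:Mul2,r2:Mul1,r3:21,r4:Add2
cycle 13: CDB Add1=27; stall // r0:24,r1:Mul2,r2:Mul1,r3:21,r4:Add2
cycle 14: CDB Add2=121; stall // r0:24,r1:Mul2,r2:Mul1,r3:21,r4:121
cycle 15: CDB Mul1=5184; issue MUL r3<-Mul1 // r0:24,r1:Mul2,r2:5184,r3:Mul1,r4:121

STATUS = VALUE 121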